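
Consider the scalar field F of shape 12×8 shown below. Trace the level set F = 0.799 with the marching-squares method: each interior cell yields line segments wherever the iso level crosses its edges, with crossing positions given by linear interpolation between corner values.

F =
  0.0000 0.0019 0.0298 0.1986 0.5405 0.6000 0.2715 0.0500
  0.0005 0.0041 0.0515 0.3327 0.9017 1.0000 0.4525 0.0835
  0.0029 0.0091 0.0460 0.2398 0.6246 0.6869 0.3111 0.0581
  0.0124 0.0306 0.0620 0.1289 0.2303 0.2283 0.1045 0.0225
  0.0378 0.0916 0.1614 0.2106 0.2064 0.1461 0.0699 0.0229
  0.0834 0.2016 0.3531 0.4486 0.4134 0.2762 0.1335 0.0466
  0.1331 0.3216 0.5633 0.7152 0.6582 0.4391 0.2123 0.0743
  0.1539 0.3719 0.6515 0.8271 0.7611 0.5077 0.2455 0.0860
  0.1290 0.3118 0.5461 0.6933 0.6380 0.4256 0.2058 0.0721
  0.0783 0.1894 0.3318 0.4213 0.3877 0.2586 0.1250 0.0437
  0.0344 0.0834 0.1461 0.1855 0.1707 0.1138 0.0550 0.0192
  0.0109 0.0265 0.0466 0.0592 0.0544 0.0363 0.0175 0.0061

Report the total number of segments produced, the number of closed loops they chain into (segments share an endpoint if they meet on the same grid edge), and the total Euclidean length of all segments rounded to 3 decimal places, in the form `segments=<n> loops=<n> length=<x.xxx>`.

segments=10 loops=2 length=5.701

cell (0,3): code 0100 → (0.716,4.000)–(1.000,3.820)
cell (0,4): code 1100 → (0.498,5.000)–(0.716,4.000)
cell (0,5): code 1000 → (1.000,5.367)–(0.498,5.000)
cell (1,3): code 0010 → (1.000,3.820)–(1.371,4.000)
cell (1,4): code 0011 → (1.371,4.000)–(1.642,5.000)
cell (1,5): code 0001 → (1.642,5.000)–(1.000,5.367)
cell (6,2): code 0100 → (6.749,3.000)–(7.000,2.840)
cell (6,3): code 1000 → (7.000,3.426)–(6.749,3.000)
cell (7,2): code 0010 → (7.000,2.840)–(7.210,3.000)
cell (7,3): code 0001 → (7.210,3.000)–(7.000,3.426)
total: 10 segments, chained into 2 closed loop(s), length Σ = 5.701389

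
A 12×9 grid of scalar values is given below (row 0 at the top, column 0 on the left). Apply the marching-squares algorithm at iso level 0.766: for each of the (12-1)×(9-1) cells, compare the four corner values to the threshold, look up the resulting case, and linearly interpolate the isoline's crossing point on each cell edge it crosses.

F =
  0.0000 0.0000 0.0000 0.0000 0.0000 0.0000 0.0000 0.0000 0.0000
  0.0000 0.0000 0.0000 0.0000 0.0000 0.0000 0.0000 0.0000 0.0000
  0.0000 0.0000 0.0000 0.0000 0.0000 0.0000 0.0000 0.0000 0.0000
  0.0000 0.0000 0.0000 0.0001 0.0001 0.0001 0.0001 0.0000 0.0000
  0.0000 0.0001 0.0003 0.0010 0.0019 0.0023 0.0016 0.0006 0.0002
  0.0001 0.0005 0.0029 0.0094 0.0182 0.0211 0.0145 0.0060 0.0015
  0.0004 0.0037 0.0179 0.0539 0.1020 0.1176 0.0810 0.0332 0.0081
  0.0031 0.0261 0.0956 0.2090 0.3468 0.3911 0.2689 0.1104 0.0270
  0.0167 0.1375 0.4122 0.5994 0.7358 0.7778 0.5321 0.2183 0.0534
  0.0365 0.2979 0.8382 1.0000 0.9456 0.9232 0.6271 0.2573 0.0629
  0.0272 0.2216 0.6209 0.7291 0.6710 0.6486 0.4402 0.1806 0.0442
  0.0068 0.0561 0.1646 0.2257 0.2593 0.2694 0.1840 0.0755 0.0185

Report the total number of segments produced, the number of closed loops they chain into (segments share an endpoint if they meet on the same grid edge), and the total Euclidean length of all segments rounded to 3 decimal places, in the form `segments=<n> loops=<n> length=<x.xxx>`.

cell (7,4): code 0100 → (7.969,5.000)–(8.000,4.719)
cell (7,5): code 1000 → (8.000,5.048)–(7.969,5.000)
cell (8,1): code 0100 → (8.831,2.000)–(9.000,1.866)
cell (8,2): code 1100 → (8.416,3.000)–(8.831,2.000)
cell (8,3): code 1100 → (8.144,4.000)–(8.416,3.000)
cell (8,4): code 1110 → (8.000,4.719)–(8.144,4.000)
cell (8,5): code 1001 → (9.000,5.531)–(8.000,5.048)
cell (9,1): code 0010 → (9.000,1.866)–(9.332,2.000)
cell (9,2): code 0011 → (9.332,2.000)–(9.864,3.000)
cell (9,3): code 0011 → (9.864,3.000)–(9.654,4.000)
cell (9,4): code 0011 → (9.654,4.000)–(9.572,5.000)
cell (9,5): code 0001 → (9.572,5.000)–(9.000,5.531)
total: 12 segments, chained into 1 closed loop(s), length Σ = 8.814443

segments=12 loops=1 length=8.814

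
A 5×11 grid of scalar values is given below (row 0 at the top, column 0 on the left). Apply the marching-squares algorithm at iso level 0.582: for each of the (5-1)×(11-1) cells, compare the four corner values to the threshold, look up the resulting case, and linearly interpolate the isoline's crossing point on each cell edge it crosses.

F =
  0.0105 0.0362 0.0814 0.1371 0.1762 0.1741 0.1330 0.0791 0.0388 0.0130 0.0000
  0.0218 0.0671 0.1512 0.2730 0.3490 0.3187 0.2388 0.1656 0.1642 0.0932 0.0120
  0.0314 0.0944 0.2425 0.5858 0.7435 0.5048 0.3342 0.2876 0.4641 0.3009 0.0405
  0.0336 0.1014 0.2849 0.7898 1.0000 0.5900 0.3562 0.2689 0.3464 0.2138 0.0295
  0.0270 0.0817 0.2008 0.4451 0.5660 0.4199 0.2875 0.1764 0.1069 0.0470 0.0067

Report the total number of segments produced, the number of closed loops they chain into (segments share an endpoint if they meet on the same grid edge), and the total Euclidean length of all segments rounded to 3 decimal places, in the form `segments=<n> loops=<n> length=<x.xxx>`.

cell (1,2): code 0100 → (1.988,3.000)–(2.000,2.989)
cell (1,3): code 1100 → (1.591,4.000)–(1.988,3.000)
cell (1,4): code 1000 → (2.000,4.677)–(1.591,4.000)
cell (2,2): code 0110 → (2.000,2.989)–(3.000,2.588)
cell (2,4): code 1101 → (2.906,5.000)–(2.000,4.677)
cell (2,5): code 1000 → (3.000,5.034)–(2.906,5.000)
cell (3,2): code 0010 → (3.000,2.588)–(3.603,3.000)
cell (3,3): code 0011 → (3.603,3.000)–(3.963,4.000)
cell (3,4): code 0011 → (3.963,4.000)–(3.047,5.000)
cell (3,5): code 0001 → (3.047,5.000)–(3.000,5.034)
total: 10 segments, chained into 1 closed loop(s), length Σ = 7.229693

segments=10 loops=1 length=7.230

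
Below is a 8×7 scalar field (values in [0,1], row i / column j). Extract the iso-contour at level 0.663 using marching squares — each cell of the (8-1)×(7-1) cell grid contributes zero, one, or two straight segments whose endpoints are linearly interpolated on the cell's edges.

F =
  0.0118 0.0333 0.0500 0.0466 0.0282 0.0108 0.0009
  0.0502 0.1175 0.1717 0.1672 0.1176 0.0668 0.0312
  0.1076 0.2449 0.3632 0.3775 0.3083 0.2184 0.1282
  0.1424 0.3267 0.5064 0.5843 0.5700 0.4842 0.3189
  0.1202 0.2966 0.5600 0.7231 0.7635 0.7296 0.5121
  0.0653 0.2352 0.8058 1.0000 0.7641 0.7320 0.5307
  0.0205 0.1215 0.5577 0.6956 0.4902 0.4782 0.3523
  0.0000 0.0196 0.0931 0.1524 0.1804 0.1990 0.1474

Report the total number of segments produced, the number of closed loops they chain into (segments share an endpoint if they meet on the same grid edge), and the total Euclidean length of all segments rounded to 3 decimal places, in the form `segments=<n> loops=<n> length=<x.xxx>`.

cell (3,2): code 0100 → (3.567,3.000)–(4.000,2.632)
cell (3,3): code 1100 → (3.481,4.000)–(3.567,3.000)
cell (3,4): code 1100 → (3.729,5.000)–(3.481,4.000)
cell (3,5): code 1000 → (4.000,5.306)–(3.729,5.000)
cell (4,1): code 0100 → (4.419,2.000)–(5.000,1.750)
cell (4,2): code 1110 → (4.000,2.632)–(4.419,2.000)
cell (4,5): code 1001 → (5.000,5.343)–(4.000,5.306)
cell (5,1): code 0010 → (5.000,1.750)–(5.576,2.000)
cell (5,2): code 0111 → (5.576,2.000)–(6.000,2.764)
cell (5,3): code 1011 → (6.000,3.159)–(5.369,4.000)
cell (5,4): code 0011 → (5.369,4.000)–(5.272,5.000)
cell (5,5): code 0001 → (5.272,5.000)–(5.000,5.343)
cell (6,2): code 0010 → (6.000,2.764)–(6.060,3.000)
cell (6,3): code 0001 → (6.060,3.000)–(6.000,3.159)
total: 14 segments, chained into 1 closed loop(s), length Σ = 9.811493

segments=14 loops=1 length=9.811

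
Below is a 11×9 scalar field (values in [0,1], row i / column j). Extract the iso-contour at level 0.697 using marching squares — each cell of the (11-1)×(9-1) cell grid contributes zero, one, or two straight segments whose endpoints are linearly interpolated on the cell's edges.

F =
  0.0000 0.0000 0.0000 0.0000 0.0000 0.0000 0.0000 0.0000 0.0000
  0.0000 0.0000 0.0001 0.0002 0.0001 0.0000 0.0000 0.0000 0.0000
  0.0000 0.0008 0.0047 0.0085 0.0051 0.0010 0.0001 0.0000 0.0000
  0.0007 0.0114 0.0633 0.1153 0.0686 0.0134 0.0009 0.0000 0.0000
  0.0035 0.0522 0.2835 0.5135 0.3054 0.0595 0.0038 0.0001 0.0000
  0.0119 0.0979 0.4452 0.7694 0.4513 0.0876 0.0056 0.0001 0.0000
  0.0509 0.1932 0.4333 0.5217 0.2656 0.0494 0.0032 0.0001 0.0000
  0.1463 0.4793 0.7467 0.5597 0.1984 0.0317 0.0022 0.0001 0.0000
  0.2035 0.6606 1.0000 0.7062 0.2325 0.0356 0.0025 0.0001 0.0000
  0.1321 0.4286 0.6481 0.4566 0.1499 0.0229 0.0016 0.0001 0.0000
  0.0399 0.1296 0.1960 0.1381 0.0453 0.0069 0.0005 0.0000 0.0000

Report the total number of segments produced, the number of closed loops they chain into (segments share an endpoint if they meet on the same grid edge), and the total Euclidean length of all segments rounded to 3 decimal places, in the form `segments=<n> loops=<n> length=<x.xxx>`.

segments=12 loops=2 length=7.074

cell (4,2): code 0100 → (4.717,3.000)–(5.000,2.777)
cell (4,3): code 1000 → (5.000,3.228)–(4.717,3.000)
cell (5,2): code 0010 → (5.000,2.777)–(5.292,3.000)
cell (5,3): code 0001 → (5.292,3.000)–(5.000,3.228)
cell (6,1): code 0100 → (6.841,2.000)–(7.000,1.814)
cell (6,2): code 1000 → (7.000,2.266)–(6.841,2.000)
cell (7,1): code 0110 → (7.000,1.814)–(8.000,1.107)
cell (7,2): code 1101 → (7.937,3.000)–(7.000,2.266)
cell (7,3): code 1000 → (8.000,3.019)–(7.937,3.000)
cell (8,1): code 0010 → (8.000,1.107)–(8.861,2.000)
cell (8,2): code 0011 → (8.861,2.000)–(8.037,3.000)
cell (8,3): code 0001 → (8.037,3.000)–(8.000,3.019)
total: 12 segments, chained into 2 closed loop(s), length Σ = 7.074417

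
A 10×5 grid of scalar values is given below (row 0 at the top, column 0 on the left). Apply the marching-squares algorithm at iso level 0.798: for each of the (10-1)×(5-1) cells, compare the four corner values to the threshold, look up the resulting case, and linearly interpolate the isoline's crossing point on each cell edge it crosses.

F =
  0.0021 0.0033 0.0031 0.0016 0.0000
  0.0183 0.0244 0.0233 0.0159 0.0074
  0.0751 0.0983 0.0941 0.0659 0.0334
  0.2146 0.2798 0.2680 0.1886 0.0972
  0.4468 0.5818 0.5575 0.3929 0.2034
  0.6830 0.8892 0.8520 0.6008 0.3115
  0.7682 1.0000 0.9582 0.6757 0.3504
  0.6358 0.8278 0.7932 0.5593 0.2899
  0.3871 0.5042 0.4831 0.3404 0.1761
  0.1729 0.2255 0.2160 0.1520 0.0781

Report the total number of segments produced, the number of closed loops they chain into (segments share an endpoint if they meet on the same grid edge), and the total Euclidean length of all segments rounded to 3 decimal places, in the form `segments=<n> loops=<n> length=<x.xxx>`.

segments=10 loops=1 length=7.513

cell (4,0): code 0100 → (4.703,1.000)–(5.000,0.558)
cell (4,1): code 1100 → (4.817,2.000)–(4.703,1.000)
cell (4,2): code 1000 → (5.000,2.215)–(4.817,2.000)
cell (5,0): code 0110 → (5.000,0.558)–(6.000,0.129)
cell (5,2): code 1001 → (6.000,2.567)–(5.000,2.215)
cell (6,0): code 0110 → (6.000,0.129)–(7.000,0.845)
cell (6,1): code 1011 → (7.000,1.861)–(6.971,2.000)
cell (6,2): code 0001 → (6.971,2.000)–(6.000,2.567)
cell (7,0): code 0010 → (7.000,0.845)–(7.092,1.000)
cell (7,1): code 0001 → (7.092,1.000)–(7.000,1.861)
total: 10 segments, chained into 1 closed loop(s), length Σ = 7.512723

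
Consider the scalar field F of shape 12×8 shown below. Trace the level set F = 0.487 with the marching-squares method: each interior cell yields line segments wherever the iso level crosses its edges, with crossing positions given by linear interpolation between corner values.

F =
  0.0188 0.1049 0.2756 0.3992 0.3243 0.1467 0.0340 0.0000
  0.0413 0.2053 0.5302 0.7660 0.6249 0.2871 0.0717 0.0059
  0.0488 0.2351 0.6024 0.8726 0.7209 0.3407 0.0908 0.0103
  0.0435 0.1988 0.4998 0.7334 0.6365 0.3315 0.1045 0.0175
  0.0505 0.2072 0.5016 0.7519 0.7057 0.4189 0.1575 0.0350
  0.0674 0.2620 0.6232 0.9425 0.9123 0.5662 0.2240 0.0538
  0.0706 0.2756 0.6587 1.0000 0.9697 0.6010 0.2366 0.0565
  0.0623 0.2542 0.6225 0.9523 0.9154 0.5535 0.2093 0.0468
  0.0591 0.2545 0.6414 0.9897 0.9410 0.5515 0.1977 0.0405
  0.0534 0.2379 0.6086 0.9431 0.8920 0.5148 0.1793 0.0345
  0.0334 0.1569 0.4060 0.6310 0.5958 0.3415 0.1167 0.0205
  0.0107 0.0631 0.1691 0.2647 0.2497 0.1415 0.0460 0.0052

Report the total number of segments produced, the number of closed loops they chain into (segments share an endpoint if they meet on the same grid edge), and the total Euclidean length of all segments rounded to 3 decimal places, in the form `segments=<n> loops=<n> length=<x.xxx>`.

segments=28 loops=1 length=24.039

cell (0,1): code 0100 → (0.830,2.000)–(1.000,1.867)
cell (0,2): code 1100 → (0.239,3.000)–(0.830,2.000)
cell (0,3): code 1100 → (0.541,4.000)–(0.239,3.000)
cell (0,4): code 1000 → (1.000,4.408)–(0.541,4.000)
cell (1,1): code 0110 → (1.000,1.867)–(2.000,1.686)
cell (1,4): code 1001 → (2.000,4.615)–(1.000,4.408)
cell (2,1): code 0110 → (2.000,1.686)–(3.000,1.957)
cell (2,4): code 1001 → (3.000,4.490)–(2.000,4.615)
cell (3,1): code 0110 → (3.000,1.957)–(4.000,1.950)
cell (3,4): code 1001 → (4.000,4.763)–(3.000,4.490)
cell (4,1): code 0110 → (4.000,1.950)–(5.000,1.623)
cell (4,4): code 1101 → (4.462,5.000)–(4.000,4.763)
cell (4,5): code 1000 → (5.000,5.231)–(4.462,5.000)
cell (5,1): code 0110 → (5.000,1.623)–(6.000,1.552)
cell (5,5): code 1001 → (6.000,5.313)–(5.000,5.231)
cell (6,1): code 0110 → (6.000,1.552)–(7.000,1.632)
cell (6,5): code 1001 → (7.000,5.193)–(6.000,5.313)
cell (7,1): code 0110 → (7.000,1.632)–(8.000,1.601)
cell (7,5): code 1001 → (8.000,5.182)–(7.000,5.193)
cell (8,1): code 0110 → (8.000,1.601)–(9.000,1.672)
cell (8,5): code 1001 → (9.000,5.083)–(8.000,5.182)
cell (9,1): code 0010 → (9.000,1.672)–(9.600,2.000)
cell (9,2): code 0111 → (9.600,2.000)–(10.000,2.360)
cell (9,4): code 1011 → (10.000,4.428)–(9.160,5.000)
cell (9,5): code 0001 → (9.160,5.000)–(9.000,5.083)
cell (10,2): code 0010 → (10.000,2.360)–(10.393,3.000)
cell (10,3): code 0011 → (10.393,3.000)–(10.314,4.000)
cell (10,4): code 0001 → (10.314,4.000)–(10.000,4.428)
total: 28 segments, chained into 1 closed loop(s), length Σ = 24.038958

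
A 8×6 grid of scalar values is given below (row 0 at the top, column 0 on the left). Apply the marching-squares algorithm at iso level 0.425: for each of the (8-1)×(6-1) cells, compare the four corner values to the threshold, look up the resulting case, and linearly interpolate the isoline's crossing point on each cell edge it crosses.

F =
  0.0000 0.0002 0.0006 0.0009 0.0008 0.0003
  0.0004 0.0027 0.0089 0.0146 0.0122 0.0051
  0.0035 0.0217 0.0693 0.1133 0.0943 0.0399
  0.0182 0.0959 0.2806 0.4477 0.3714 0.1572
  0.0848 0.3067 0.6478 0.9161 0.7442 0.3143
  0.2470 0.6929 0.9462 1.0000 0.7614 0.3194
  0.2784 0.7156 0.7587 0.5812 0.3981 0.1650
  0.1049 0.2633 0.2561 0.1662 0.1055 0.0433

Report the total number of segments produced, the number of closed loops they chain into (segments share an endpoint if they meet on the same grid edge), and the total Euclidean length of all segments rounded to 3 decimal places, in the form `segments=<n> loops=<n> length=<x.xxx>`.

segments=16 loops=1 length=12.792

cell (2,2): code 0100 → (2.932,3.000)–(3.000,2.864)
cell (2,3): code 1000 → (3.000,3.298)–(2.932,3.000)
cell (3,1): code 0100 → (3.393,2.000)–(4.000,1.347)
cell (3,2): code 1110 → (3.000,2.864)–(3.393,2.000)
cell (3,3): code 1101 → (3.144,4.000)–(3.000,3.298)
cell (3,4): code 1000 → (4.000,4.742)–(3.144,4.000)
cell (4,0): code 0100 → (4.306,1.000)–(5.000,0.399)
cell (4,1): code 1110 → (4.000,1.347)–(4.306,1.000)
cell (4,4): code 1001 → (5.000,4.761)–(4.000,4.742)
cell (5,0): code 0110 → (5.000,0.399)–(6.000,0.335)
cell (5,3): code 1011 → (6.000,3.853)–(5.926,4.000)
cell (5,4): code 0001 → (5.926,4.000)–(5.000,4.761)
cell (6,0): code 0010 → (6.000,0.335)–(6.642,1.000)
cell (6,1): code 0011 → (6.642,1.000)–(6.664,2.000)
cell (6,2): code 0011 → (6.664,2.000)–(6.376,3.000)
cell (6,3): code 0001 → (6.376,3.000)–(6.000,3.853)
total: 16 segments, chained into 1 closed loop(s), length Σ = 12.791712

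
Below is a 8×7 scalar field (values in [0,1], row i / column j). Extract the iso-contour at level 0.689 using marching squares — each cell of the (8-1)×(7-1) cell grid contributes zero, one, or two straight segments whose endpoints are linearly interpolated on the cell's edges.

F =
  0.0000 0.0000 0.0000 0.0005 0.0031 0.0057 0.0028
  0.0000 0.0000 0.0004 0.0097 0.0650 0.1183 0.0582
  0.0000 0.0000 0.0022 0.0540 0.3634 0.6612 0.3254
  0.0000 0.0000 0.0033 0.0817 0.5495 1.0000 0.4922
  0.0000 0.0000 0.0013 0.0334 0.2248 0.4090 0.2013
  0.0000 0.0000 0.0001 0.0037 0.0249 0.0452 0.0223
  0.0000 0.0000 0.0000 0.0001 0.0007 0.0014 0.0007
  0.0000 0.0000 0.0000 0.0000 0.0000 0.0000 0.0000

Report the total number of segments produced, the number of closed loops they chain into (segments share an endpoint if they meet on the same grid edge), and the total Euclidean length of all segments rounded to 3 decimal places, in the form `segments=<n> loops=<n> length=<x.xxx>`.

cell (2,4): code 0100 → (2.082,5.000)–(3.000,4.310)
cell (2,5): code 1000 → (3.000,5.612)–(2.082,5.000)
cell (3,4): code 0010 → (3.000,4.310)–(3.526,5.000)
cell (3,5): code 0001 → (3.526,5.000)–(3.000,5.612)
total: 4 segments, chained into 1 closed loop(s), length Σ = 3.927571

segments=4 loops=1 length=3.928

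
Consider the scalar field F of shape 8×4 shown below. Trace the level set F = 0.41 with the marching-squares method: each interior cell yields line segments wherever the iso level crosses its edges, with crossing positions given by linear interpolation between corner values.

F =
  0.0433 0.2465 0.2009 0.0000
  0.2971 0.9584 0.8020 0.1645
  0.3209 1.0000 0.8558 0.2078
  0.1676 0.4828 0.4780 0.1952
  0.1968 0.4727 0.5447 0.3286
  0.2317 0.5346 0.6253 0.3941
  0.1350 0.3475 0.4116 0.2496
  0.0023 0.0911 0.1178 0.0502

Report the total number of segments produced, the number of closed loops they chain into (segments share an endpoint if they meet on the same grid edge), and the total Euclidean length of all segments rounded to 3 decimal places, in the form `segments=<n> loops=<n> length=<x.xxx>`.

cell (0,0): code 0100 → (0.230,1.000)–(1.000,0.171)
cell (0,1): code 1100 → (0.348,2.000)–(0.230,1.000)
cell (0,2): code 1000 → (1.000,2.615)–(0.348,2.000)
cell (1,0): code 0110 → (1.000,0.171)–(2.000,0.131)
cell (1,2): code 1001 → (2.000,2.688)–(1.000,2.615)
cell (2,0): code 0110 → (2.000,0.131)–(3.000,0.769)
cell (2,2): code 1001 → (3.000,2.240)–(2.000,2.688)
cell (3,0): code 0110 → (3.000,0.769)–(4.000,0.773)
cell (3,2): code 1001 → (4.000,2.623)–(3.000,2.240)
cell (4,0): code 0110 → (4.000,0.773)–(5.000,0.589)
cell (4,2): code 1001 → (5.000,2.931)–(4.000,2.623)
cell (5,0): code 0010 → (5.000,0.589)–(5.666,1.000)
cell (5,1): code 0111 → (5.666,1.000)–(6.000,1.975)
cell (5,2): code 1001 → (6.000,2.010)–(5.000,2.931)
cell (6,1): code 0010 → (6.000,1.975)–(6.005,2.000)
cell (6,2): code 0001 → (6.005,2.000)–(6.000,2.010)
total: 16 segments, chained into 1 closed loop(s), length Σ = 14.664180

segments=16 loops=1 length=14.664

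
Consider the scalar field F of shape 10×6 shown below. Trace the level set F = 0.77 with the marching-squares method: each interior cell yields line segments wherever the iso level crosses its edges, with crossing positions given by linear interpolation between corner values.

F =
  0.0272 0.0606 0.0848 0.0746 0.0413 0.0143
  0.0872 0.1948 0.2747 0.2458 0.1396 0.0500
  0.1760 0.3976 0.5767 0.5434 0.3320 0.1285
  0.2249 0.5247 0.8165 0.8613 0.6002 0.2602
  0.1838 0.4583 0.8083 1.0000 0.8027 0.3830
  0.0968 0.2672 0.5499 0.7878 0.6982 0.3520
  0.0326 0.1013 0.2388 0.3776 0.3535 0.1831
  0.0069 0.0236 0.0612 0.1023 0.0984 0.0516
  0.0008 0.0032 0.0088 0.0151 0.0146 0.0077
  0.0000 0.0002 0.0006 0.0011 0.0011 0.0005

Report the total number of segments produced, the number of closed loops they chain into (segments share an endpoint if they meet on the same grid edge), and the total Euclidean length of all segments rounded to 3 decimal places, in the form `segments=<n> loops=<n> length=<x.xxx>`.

cell (2,1): code 0100 → (2.806,2.000)–(3.000,1.841)
cell (2,2): code 1100 → (2.713,3.000)–(2.806,2.000)
cell (2,3): code 1000 → (3.000,3.350)–(2.713,3.000)
cell (3,1): code 0110 → (3.000,1.841)–(4.000,1.891)
cell (3,3): code 1101 → (3.839,4.000)–(3.000,3.350)
cell (3,4): code 1000 → (4.000,4.078)–(3.839,4.000)
cell (4,1): code 0010 → (4.000,1.891)–(4.148,2.000)
cell (4,2): code 0111 → (4.148,2.000)–(5.000,2.925)
cell (4,3): code 1011 → (5.000,3.199)–(4.313,4.000)
cell (4,4): code 0001 → (4.313,4.000)–(4.000,4.078)
cell (5,2): code 0010 → (5.000,2.925)–(5.043,3.000)
cell (5,3): code 0001 → (5.043,3.000)–(5.000,3.199)
total: 12 segments, chained into 1 closed loop(s), length Σ = 7.059208

segments=12 loops=1 length=7.059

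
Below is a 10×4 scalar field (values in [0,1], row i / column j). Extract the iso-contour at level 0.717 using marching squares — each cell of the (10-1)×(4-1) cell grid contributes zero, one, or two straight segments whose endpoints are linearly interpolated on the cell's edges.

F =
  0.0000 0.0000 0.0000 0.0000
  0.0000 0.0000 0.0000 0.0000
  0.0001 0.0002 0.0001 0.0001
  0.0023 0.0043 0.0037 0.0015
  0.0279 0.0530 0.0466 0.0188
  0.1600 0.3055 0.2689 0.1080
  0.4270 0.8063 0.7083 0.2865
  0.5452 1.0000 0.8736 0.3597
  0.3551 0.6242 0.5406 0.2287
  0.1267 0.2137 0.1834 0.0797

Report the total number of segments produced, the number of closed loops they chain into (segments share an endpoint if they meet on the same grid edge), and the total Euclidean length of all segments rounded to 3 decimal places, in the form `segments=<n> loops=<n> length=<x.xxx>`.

segments=8 loops=1 length=5.971

cell (5,0): code 0100 → (5.822,1.000)–(6.000,0.765)
cell (5,1): code 1000 → (6.000,1.911)–(5.822,1.000)
cell (6,0): code 0110 → (6.000,0.765)–(7.000,0.378)
cell (6,1): code 1101 → (6.053,2.000)–(6.000,1.911)
cell (6,2): code 1000 → (7.000,2.305)–(6.053,2.000)
cell (7,0): code 0010 → (7.000,0.378)–(7.753,1.000)
cell (7,1): code 0011 → (7.753,1.000)–(7.470,2.000)
cell (7,2): code 0001 → (7.470,2.000)–(7.000,2.305)
total: 8 segments, chained into 1 closed loop(s), length Σ = 5.970896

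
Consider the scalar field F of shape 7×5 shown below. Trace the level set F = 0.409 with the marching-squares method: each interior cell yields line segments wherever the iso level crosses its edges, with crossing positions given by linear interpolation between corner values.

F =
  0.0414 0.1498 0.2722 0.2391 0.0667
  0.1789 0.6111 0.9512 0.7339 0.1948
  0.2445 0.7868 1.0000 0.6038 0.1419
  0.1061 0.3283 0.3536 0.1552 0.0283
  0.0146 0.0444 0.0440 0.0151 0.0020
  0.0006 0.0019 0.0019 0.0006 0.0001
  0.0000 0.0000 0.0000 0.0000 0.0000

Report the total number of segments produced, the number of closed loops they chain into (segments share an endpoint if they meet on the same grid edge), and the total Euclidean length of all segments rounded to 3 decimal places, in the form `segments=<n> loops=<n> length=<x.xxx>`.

cell (0,0): code 0100 → (0.562,1.000)–(1.000,0.532)
cell (0,1): code 1100 → (0.201,2.000)–(0.562,1.000)
cell (0,2): code 1100 → (0.343,3.000)–(0.201,2.000)
cell (0,3): code 1000 → (1.000,3.603)–(0.343,3.000)
cell (1,0): code 0110 → (1.000,0.532)–(2.000,0.303)
cell (1,3): code 1001 → (2.000,3.422)–(1.000,3.603)
cell (2,0): code 0010 → (2.000,0.303)–(2.824,1.000)
cell (2,1): code 0011 → (2.824,1.000)–(2.914,2.000)
cell (2,2): code 0011 → (2.914,2.000)–(2.434,3.000)
cell (2,3): code 0001 → (2.434,3.000)–(2.000,3.422)
total: 10 segments, chained into 1 closed loop(s), length Σ = 9.444860

segments=10 loops=1 length=9.445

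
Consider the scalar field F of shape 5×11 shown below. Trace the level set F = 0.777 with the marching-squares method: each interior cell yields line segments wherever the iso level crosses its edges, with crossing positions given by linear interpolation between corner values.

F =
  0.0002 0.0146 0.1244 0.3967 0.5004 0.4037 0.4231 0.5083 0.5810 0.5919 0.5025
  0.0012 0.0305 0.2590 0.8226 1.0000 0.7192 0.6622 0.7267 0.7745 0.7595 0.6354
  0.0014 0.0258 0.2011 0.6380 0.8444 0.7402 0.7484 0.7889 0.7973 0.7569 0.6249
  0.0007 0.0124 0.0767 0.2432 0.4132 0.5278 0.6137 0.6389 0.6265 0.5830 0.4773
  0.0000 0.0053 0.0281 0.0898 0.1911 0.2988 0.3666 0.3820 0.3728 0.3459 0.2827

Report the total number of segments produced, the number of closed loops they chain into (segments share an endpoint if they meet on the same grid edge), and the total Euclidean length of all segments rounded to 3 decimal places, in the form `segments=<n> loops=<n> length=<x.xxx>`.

segments=14 loops=2 length=9.824

cell (0,2): code 0100 → (0.893,3.000)–(1.000,2.919)
cell (0,3): code 1100 → (0.554,4.000)–(0.893,3.000)
cell (0,4): code 1000 → (1.000,4.794)–(0.554,4.000)
cell (1,2): code 0010 → (1.000,2.919)–(1.247,3.000)
cell (1,3): code 0111 → (1.247,3.000)–(2.000,3.673)
cell (1,4): code 1001 → (2.000,4.647)–(1.000,4.794)
cell (1,6): code 0100 → (1.809,7.000)–(2.000,6.706)
cell (1,7): code 1100 → (1.110,8.000)–(1.809,7.000)
cell (1,8): code 1000 → (2.000,8.502)–(1.110,8.000)
cell (2,3): code 0010 → (2.000,3.673)–(2.156,4.000)
cell (2,4): code 0001 → (2.156,4.000)–(2.000,4.647)
cell (2,6): code 0010 → (2.000,6.706)–(2.079,7.000)
cell (2,7): code 0011 → (2.079,7.000)–(2.119,8.000)
cell (2,8): code 0001 → (2.119,8.000)–(2.000,8.502)
total: 14 segments, chained into 2 closed loop(s), length Σ = 9.824156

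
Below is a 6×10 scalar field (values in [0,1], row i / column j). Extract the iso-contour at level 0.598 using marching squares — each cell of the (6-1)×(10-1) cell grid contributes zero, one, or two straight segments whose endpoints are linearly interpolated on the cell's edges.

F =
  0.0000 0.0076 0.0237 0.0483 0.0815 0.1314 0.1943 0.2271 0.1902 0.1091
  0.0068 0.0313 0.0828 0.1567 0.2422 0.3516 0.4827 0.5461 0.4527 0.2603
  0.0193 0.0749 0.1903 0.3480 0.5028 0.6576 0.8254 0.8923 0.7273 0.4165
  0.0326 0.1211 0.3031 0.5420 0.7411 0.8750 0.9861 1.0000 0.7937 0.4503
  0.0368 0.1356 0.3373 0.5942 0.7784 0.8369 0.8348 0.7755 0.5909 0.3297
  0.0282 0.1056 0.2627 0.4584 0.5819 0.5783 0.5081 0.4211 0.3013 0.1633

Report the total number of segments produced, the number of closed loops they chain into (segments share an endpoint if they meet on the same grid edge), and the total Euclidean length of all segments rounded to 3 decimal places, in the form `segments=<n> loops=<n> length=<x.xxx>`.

segments=16 loops=1 length=14.610

cell (1,4): code 0100 → (1.805,5.000)–(2.000,4.615)
cell (1,5): code 1100 → (1.336,6.000)–(1.805,5.000)
cell (1,6): code 1100 → (1.150,7.000)–(1.336,6.000)
cell (1,7): code 1100 → (1.529,8.000)–(1.150,7.000)
cell (1,8): code 1000 → (2.000,8.416)–(1.529,8.000)
cell (2,3): code 0100 → (2.399,4.000)–(3.000,3.281)
cell (2,4): code 1110 → (2.000,4.615)–(2.399,4.000)
cell (2,8): code 1001 → (3.000,8.570)–(2.000,8.416)
cell (3,3): code 0110 → (3.000,3.281)–(4.000,3.021)
cell (3,7): code 1011 → (4.000,7.962)–(3.965,8.000)
cell (3,8): code 0001 → (3.965,8.000)–(3.000,8.570)
cell (4,3): code 0010 → (4.000,3.021)–(4.918,4.000)
cell (4,4): code 0011 → (4.918,4.000)–(4.924,5.000)
cell (4,5): code 0011 → (4.924,5.000)–(4.725,6.000)
cell (4,6): code 0011 → (4.725,6.000)–(4.501,7.000)
cell (4,7): code 0001 → (4.501,7.000)–(4.000,7.962)
total: 16 segments, chained into 1 closed loop(s), length Σ = 14.609738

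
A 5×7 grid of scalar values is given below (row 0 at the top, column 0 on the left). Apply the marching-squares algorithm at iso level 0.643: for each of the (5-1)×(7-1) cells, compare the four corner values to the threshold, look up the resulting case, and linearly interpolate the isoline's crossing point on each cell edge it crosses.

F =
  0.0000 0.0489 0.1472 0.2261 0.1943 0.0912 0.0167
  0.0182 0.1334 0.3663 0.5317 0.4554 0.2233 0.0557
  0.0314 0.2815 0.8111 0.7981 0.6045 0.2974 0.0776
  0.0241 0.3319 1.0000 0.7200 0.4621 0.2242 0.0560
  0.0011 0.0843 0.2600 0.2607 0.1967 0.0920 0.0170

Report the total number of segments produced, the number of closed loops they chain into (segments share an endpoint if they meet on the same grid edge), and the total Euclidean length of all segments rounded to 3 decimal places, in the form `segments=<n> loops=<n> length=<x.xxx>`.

segments=8 loops=1 length=6.758

cell (1,1): code 0100 → (1.622,2.000)–(2.000,1.683)
cell (1,2): code 1100 → (1.418,3.000)–(1.622,2.000)
cell (1,3): code 1000 → (2.000,3.801)–(1.418,3.000)
cell (2,1): code 0110 → (2.000,1.683)–(3.000,1.466)
cell (2,3): code 1001 → (3.000,3.299)–(2.000,3.801)
cell (3,1): code 0010 → (3.000,1.466)–(3.482,2.000)
cell (3,2): code 0011 → (3.482,2.000)–(3.168,3.000)
cell (3,3): code 0001 → (3.168,3.000)–(3.000,3.299)
total: 8 segments, chained into 1 closed loop(s), length Σ = 6.757678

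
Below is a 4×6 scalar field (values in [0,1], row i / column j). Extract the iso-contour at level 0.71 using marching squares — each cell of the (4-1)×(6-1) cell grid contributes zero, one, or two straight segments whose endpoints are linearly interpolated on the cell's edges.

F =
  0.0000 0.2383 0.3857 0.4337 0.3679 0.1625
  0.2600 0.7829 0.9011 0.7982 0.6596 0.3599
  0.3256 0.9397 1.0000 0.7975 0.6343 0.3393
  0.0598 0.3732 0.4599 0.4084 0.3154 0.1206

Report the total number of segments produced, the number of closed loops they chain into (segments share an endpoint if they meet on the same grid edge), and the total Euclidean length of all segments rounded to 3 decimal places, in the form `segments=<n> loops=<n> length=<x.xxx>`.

segments=10 loops=1 length=8.131

cell (0,0): code 0100 → (0.866,1.000)–(1.000,0.861)
cell (0,1): code 1100 → (0.629,2.000)–(0.866,1.000)
cell (0,2): code 1100 → (0.758,3.000)–(0.629,2.000)
cell (0,3): code 1000 → (1.000,3.636)–(0.758,3.000)
cell (1,0): code 0110 → (1.000,0.861)–(2.000,0.626)
cell (1,3): code 1001 → (2.000,3.536)–(1.000,3.636)
cell (2,0): code 0010 → (2.000,0.626)–(2.405,1.000)
cell (2,1): code 0011 → (2.405,1.000)–(2.537,2.000)
cell (2,2): code 0011 → (2.537,2.000)–(2.225,3.000)
cell (2,3): code 0001 → (2.225,3.000)–(2.000,3.536)
total: 10 segments, chained into 1 closed loop(s), length Σ = 8.131415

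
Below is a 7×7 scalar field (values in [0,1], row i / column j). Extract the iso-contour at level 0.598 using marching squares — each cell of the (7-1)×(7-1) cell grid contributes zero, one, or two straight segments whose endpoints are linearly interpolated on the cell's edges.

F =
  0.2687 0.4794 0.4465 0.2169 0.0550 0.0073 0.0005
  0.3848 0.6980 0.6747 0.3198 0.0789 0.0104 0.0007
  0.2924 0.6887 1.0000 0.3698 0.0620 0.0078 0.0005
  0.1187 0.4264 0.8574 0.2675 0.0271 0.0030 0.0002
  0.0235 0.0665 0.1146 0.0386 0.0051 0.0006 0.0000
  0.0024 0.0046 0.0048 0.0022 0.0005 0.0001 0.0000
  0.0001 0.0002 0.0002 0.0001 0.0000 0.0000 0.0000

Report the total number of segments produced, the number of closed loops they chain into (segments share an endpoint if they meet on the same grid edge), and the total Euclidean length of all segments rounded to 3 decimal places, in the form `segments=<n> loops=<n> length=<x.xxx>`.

cell (0,0): code 0100 → (0.543,1.000)–(1.000,0.681)
cell (0,1): code 1100 → (0.664,2.000)–(0.543,1.000)
cell (0,2): code 1000 → (1.000,2.216)–(0.664,2.000)
cell (1,0): code 0110 → (1.000,0.681)–(2.000,0.771)
cell (1,2): code 1001 → (2.000,2.638)–(1.000,2.216)
cell (2,0): code 0010 → (2.000,0.771)–(2.346,1.000)
cell (2,1): code 0111 → (2.346,1.000)–(3.000,1.398)
cell (2,2): code 1001 → (3.000,2.440)–(2.000,2.638)
cell (3,1): code 0010 → (3.000,1.398)–(3.349,2.000)
cell (3,2): code 0001 → (3.349,2.000)–(3.000,2.440)
total: 10 segments, chained into 1 closed loop(s), length Σ = 7.511501

segments=10 loops=1 length=7.512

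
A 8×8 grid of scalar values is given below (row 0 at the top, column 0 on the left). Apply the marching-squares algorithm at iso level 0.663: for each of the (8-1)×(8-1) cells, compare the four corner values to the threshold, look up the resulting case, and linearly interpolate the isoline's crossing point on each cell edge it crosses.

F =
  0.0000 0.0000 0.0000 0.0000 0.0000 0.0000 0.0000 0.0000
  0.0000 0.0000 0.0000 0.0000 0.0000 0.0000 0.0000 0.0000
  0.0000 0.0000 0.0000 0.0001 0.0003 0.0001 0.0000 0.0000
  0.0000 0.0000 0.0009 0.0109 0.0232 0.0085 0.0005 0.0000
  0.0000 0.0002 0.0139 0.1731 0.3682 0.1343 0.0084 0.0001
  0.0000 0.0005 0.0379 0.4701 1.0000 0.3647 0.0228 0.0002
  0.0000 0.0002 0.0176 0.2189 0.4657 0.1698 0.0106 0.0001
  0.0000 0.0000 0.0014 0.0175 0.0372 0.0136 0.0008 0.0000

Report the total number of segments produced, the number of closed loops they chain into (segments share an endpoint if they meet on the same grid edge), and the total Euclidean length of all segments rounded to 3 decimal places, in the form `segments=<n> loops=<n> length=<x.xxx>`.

cell (4,3): code 0100 → (4.467,4.000)–(5.000,3.364)
cell (4,4): code 1000 → (5.000,4.530)–(4.467,4.000)
cell (5,3): code 0010 → (5.000,3.364)–(5.631,4.000)
cell (5,4): code 0001 → (5.631,4.000)–(5.000,4.530)
total: 4 segments, chained into 1 closed loop(s), length Σ = 3.302144

segments=4 loops=1 length=3.302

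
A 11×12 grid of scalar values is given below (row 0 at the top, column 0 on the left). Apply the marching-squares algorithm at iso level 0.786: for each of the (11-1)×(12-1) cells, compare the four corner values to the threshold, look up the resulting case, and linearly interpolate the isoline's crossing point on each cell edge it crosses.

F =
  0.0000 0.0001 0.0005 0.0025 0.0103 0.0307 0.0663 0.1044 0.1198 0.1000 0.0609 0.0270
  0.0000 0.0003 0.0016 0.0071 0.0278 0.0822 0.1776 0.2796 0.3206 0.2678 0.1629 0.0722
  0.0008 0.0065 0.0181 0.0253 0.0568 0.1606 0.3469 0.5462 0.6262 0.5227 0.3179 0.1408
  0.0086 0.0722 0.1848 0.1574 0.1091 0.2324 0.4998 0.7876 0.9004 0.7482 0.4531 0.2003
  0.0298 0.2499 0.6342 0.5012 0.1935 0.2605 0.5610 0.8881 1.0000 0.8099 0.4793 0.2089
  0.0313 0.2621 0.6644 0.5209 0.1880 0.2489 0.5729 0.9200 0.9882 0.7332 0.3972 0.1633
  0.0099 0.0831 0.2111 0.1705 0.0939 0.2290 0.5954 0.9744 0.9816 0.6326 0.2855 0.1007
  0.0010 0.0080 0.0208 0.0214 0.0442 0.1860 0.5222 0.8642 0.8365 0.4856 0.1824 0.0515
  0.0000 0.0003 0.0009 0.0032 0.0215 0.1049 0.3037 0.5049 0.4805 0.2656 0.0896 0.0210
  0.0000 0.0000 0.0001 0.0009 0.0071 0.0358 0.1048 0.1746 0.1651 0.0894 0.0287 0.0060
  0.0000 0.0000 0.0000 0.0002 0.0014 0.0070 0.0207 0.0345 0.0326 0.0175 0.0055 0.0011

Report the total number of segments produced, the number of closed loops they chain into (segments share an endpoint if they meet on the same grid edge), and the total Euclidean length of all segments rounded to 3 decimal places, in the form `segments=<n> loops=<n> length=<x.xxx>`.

cell (2,6): code 0100 → (2.993,7.000)–(3.000,6.994)
cell (2,7): code 1100 → (2.583,8.000)–(2.993,7.000)
cell (2,8): code 1000 → (3.000,8.752)–(2.583,8.000)
cell (3,6): code 0110 → (3.000,6.994)–(4.000,6.688)
cell (3,8): code 1101 → (3.613,9.000)–(3.000,8.752)
cell (3,9): code 1000 → (4.000,9.072)–(3.613,9.000)
cell (4,6): code 0110 → (4.000,6.688)–(5.000,6.614)
cell (4,8): code 1011 → (5.000,8.793)–(4.312,9.000)
cell (4,9): code 0001 → (4.312,9.000)–(4.000,9.072)
cell (5,6): code 0110 → (5.000,6.614)–(6.000,6.503)
cell (5,8): code 1001 → (6.000,8.560)–(5.000,8.793)
cell (6,6): code 0110 → (6.000,6.503)–(7.000,6.771)
cell (6,8): code 1001 → (7.000,8.144)–(6.000,8.560)
cell (7,6): code 0010 → (7.000,6.771)–(7.218,7.000)
cell (7,7): code 0011 → (7.218,7.000)–(7.142,8.000)
cell (7,8): code 0001 → (7.142,8.000)–(7.000,8.144)
total: 16 segments, chained into 1 closed loop(s), length Σ = 11.763981

segments=16 loops=1 length=11.764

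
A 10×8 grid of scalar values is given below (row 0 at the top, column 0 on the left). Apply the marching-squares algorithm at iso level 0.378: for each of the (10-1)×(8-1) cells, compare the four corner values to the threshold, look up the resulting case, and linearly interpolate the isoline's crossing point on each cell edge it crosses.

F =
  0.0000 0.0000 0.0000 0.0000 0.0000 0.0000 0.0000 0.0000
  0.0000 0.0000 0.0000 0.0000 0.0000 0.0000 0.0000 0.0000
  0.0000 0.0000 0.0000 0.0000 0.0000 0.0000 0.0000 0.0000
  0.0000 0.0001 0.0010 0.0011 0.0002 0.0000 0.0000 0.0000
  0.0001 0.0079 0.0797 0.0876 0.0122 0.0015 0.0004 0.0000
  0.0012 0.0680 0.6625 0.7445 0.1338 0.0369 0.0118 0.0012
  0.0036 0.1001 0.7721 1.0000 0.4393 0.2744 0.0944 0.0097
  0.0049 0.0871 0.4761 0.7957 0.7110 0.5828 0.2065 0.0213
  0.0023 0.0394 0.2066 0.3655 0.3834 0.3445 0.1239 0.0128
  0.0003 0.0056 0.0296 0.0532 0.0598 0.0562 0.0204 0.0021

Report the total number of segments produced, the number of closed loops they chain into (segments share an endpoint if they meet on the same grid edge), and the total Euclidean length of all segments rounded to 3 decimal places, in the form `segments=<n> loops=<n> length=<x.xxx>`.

cell (4,1): code 0100 → (4.512,2.000)–(5.000,1.521)
cell (4,2): code 1100 → (4.442,3.000)–(4.512,2.000)
cell (4,3): code 1000 → (5.000,3.600)–(4.442,3.000)
cell (5,1): code 0110 → (5.000,1.521)–(6.000,1.414)
cell (5,3): code 1101 → (5.799,4.000)–(5.000,3.600)
cell (5,4): code 1000 → (6.000,4.372)–(5.799,4.000)
cell (6,1): code 0110 → (6.000,1.414)–(7.000,1.748)
cell (6,4): code 1101 → (6.336,5.000)–(6.000,4.372)
cell (6,5): code 1000 → (7.000,5.544)–(6.336,5.000)
cell (7,1): code 0010 → (7.000,1.748)–(7.364,2.000)
cell (7,2): code 0011 → (7.364,2.000)–(7.971,3.000)
cell (7,3): code 0111 → (7.971,3.000)–(8.000,3.698)
cell (7,4): code 1011 → (8.000,4.139)–(7.859,5.000)
cell (7,5): code 0001 → (7.859,5.000)–(7.000,5.544)
cell (8,3): code 0010 → (8.000,3.698)–(8.017,4.000)
cell (8,4): code 0001 → (8.017,4.000)–(8.000,4.139)
total: 16 segments, chained into 1 closed loop(s), length Σ = 12.096217

segments=16 loops=1 length=12.096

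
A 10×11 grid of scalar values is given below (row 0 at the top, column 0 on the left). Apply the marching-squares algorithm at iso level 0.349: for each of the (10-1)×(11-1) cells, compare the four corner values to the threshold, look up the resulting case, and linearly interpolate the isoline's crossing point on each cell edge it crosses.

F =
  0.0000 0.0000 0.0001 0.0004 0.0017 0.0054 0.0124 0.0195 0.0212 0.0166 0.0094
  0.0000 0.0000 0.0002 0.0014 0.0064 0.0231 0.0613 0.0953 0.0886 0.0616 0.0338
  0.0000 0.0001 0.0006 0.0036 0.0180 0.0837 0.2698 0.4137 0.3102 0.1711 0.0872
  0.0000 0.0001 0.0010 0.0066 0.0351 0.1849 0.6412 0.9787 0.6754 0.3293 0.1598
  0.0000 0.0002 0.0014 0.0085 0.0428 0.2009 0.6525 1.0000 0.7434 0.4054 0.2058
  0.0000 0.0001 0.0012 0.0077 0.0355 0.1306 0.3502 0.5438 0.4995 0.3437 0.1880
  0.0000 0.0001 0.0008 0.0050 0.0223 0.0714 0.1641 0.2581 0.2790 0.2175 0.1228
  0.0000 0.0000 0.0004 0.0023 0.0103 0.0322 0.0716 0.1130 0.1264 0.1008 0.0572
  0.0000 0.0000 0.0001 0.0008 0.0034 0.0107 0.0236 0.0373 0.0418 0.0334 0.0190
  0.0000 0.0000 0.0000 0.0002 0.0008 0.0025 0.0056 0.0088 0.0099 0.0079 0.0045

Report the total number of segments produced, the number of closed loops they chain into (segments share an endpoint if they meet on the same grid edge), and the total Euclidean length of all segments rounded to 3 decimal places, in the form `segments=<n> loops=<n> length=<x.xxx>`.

segments=16 loops=1 length=12.152

cell (1,6): code 0100 → (1.797,7.000)–(2.000,6.550)
cell (1,7): code 1000 → (2.000,7.625)–(1.797,7.000)
cell (2,5): code 0100 → (2.213,6.000)–(3.000,5.360)
cell (2,6): code 1110 → (2.000,6.550)–(2.213,6.000)
cell (2,7): code 1101 → (2.106,8.000)–(2.000,7.625)
cell (2,8): code 1000 → (3.000,8.943)–(2.106,8.000)
cell (3,5): code 0110 → (3.000,5.360)–(4.000,5.328)
cell (3,8): code 1101 → (3.259,9.000)–(3.000,8.943)
cell (3,9): code 1000 → (4.000,9.283)–(3.259,9.000)
cell (4,5): code 0110 → (4.000,5.328)–(5.000,5.995)
cell (4,8): code 1011 → (5.000,8.966)–(4.914,9.000)
cell (4,9): code 0001 → (4.914,9.000)–(4.000,9.283)
cell (5,5): code 0010 → (5.000,5.995)–(5.006,6.000)
cell (5,6): code 0011 → (5.006,6.000)–(5.682,7.000)
cell (5,7): code 0011 → (5.682,7.000)–(5.683,8.000)
cell (5,8): code 0001 → (5.683,8.000)–(5.000,8.966)
total: 16 segments, chained into 1 closed loop(s), length Σ = 12.151993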